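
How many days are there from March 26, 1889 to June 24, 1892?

1186

March 26, 1889 → March 26, 1890: 365 days.
March 26, 1890 → March 26, 1891: 365 days.
March 26, 1891 → March 26, 1892: 366 days (1892 is a leap year).
March 1892: 31 − 26 = 5 days remain.
Then April (30), May (31): 30 + 31 = 61 days.
June 1–24, 1892: 24 days.
Residual: 90 days.
Total: 1186 days.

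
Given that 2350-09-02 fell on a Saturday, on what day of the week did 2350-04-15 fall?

Saturday

Count forward from the earlier date (April 15, 2350) to the later (September 2, 2350):
April 2350: 30 − 15 = 15 days remain.
Then May (31), June (30), July (31), August (31): 31 + 30 + 31 + 31 = 123 days.
September 1–2, 2350: 2 days.
Total: 15 + 123 + 2 = 140 days.
140 is a multiple of 7, so 2350-04-15 falls on the same weekday: Saturday.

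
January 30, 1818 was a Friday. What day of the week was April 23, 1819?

January 1818: 31 − 30 = 1 day remains.
Then 14 full months totalling 424 days.
April 1–23, 1819: 23 days.
Total: 1 + 424 + 23 = 448 days.
448 is a multiple of 7, so April 23, 1819 falls on the same weekday: Friday.

Friday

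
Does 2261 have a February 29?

2261 is not a leap year.

No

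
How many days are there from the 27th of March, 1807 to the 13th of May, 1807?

47

March 1807: 31 − 27 = 4 days remain.
Then April (30): 30 days.
May 1–13, 1807: 13 days.
Total: 4 + 30 + 13 = 47 days.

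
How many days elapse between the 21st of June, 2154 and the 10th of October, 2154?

111

June 2154: 30 − 21 = 9 days remain.
Then July (31), August (31), September (30): 31 + 31 + 30 = 92 days.
October 1–10, 2154: 10 days.
Total: 9 + 92 + 10 = 111 days.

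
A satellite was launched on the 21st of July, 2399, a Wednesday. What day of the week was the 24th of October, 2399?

July 2399: 31 − 21 = 10 days remain.
Then August (31), September (30): 31 + 30 = 61 days.
October 1–24, 2399: 24 days.
Total: 10 + 61 + 24 = 95 days.
95 mod 7 = 4, so 4 days after Wednesday is Sunday.

Sunday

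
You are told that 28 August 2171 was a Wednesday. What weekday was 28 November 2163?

Count forward from the earlier date (November 28, 2163) to the later (August 28, 2171):
Day-of-year of November 28, 2163: 332.
Day-of-year of August 28, 2171: 240.
2163 has 365 days, so 365 − 332 = 33 days remain in 2163.
Full years 2164–2170: 5 common + 2 leap = 5×365 + 2×366 = 2557 days.
Total: 33 + 2557 + 240 = 2830 days.
2830 mod 7 = 2, so 2 days before Wednesday is Monday.

Monday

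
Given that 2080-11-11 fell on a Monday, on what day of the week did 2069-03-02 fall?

Count forward from the earlier date (March 2, 2069) to the later (November 11, 2080):
From March 2, 2069 to March 2, 2080: 11 years, of which 3 contain a Feb 29 — 8×365 + 3×366 = 4018 days.
March 2080: 31 − 2 = 29 days remain.
Then April (30), May (31), June (30), July (31), August (31), September (30), October (31): 30 + 31 + 30 + 31 + 31 + 30 + 31 = 214 days.
November 1–11, 2080: 11 days.
Residual: 254 days.
Total: 4272 days.
4272 mod 7 = 2, so 2 days before Monday is Saturday.

Saturday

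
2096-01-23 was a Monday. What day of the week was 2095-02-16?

Count forward from the earlier date (February 16, 2095) to the later (January 23, 2096):
February 2095: 28 − 16 = 12 days remain (2095 is not a leap year, so February has 28 days).
Then 10 full months totalling 306 days.
January 1–23, 2096: 23 days.
Total: 12 + 306 + 23 = 341 days.
341 mod 7 = 5, so 5 days before Monday is Wednesday.

Wednesday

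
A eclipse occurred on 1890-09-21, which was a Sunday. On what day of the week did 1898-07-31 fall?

Day-of-year of September 21, 1890: 264.
Day-of-year of July 31, 1898: 212.
1890 has 365 days, so 365 − 264 = 101 days remain in 1890.
Full years 1891–1897: 5 common + 2 leap = 5×365 + 2×366 = 2557 days.
Total: 101 + 2557 + 212 = 2870 days.
2870 is a multiple of 7, so 1898-07-31 falls on the same weekday: Sunday.

Sunday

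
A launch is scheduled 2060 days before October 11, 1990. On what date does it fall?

February 19, 1985

Count 2060 days before October 11, 1990:
Day-of-year of February 19, 1985: 50.
Day-of-year of October 11, 1990: 284.
1985 has 365 days, so 365 − 50 = 315 days remain in 1985.
Full years: 1986: 365; 1987: 365; 1988: 366; 1989: 365. Sum = 1461.
Total: 315 + 1461 + 284 = 2060 days.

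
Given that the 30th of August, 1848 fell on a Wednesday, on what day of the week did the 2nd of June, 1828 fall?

Monday

Count forward from the earlier date (June 2, 1828) to the later (August 30, 1848):
From June 2, 1828 to June 2, 1848: 20 years, of which 5 contain a Feb 29 — 15×365 + 5×366 = 7305 days.
June 1848: 30 − 2 = 28 days remain.
Then July (31): 31 days.
August 1–30, 1848: 30 days.
Residual: 89 days.
Total: 7394 days.
7394 mod 7 = 2, so 2 days before Wednesday is Monday.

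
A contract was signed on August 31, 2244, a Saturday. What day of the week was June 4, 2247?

Day-of-year of August 31, 2244: 244.
Day-of-year of June 4, 2247: 155.
2244 has 366 days, so 366 − 244 = 122 days remain in 2244.
Full years: 2245: 365; 2246: 365. Sum = 730.
Total: 122 + 730 + 155 = 1007 days.
1007 mod 7 = 6, so 6 days after Saturday is Friday.

Friday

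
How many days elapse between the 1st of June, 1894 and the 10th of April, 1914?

7252

Day-of-year of June 1, 1894: 152.
Day-of-year of April 10, 1914: 100.
1894 has 365 days, so 365 − 152 = 213 days remain in 1894.
Full years 1895–1913: 15 common + 4 leap = 15×365 + 4×366 = 6939 days.
Total: 213 + 6939 + 100 = 7252 days.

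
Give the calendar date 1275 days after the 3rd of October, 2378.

the 31st of March, 2382

Count 1275 days after October 3, 2378:
Day-of-year of October 3, 2378: 276.
Day-of-year of March 31, 2382: 90.
2378 has 365 days, so 365 − 276 = 89 days remain in 2378.
Full years: 2379: 365; 2380: 366; 2381: 365. Sum = 1096.
Total: 89 + 1096 + 90 = 1275 days.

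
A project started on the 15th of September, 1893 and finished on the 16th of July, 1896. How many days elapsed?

1035

Day-of-year of September 15, 1893: 258.
Day-of-year of July 16, 1896: 198.
1893 has 365 days, so 365 − 258 = 107 days remain in 1893.
Full years: 1894: 365; 1895: 365. Sum = 730.
Total: 107 + 730 + 198 = 1035 days.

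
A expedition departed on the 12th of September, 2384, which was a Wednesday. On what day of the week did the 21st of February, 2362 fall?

Count forward from the earlier date (February 21, 2362) to the later (September 12, 2384):
From February 21, 2362 to February 21, 2384: 22 years, of which 5 contain a Feb 29 — 17×365 + 5×366 = 8035 days.
February 2384: 29 − 21 = 8 days remain (2384 is a leap year, so February has 29 days).
Then March (31), April (30), May (31), June (30), July (31), August (31): 31 + 30 + 31 + 30 + 31 + 31 = 184 days.
September 1–12, 2384: 12 days.
Residual: 204 days.
Total: 8239 days.
8239 is a multiple of 7, so the 21st of February, 2362 falls on the same weekday: Wednesday.

Wednesday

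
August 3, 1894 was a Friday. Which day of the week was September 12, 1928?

From August 3, 1894 to August 3, 1928: 34 years, of which 8 contain a Feb 29 — 26×365 + 8×366 = 12418 days.
(1900 is not a leap year (divisible by 100 but not 400).)
August 1928: 31 − 3 = 28 days remain.
September 1–12, 1928: 12 days.
Residual: 40 days.
Total: 12458 days.
12458 mod 7 = 5, so 5 days after Friday is Wednesday.

Wednesday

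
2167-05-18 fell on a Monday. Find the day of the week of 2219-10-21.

From May 18, 2167 to May 18, 2219: 52 years, of which 12 contain a Feb 29 — 40×365 + 12×366 = 18992 days.
(2200 is not a leap year (divisible by 100 but not 400).)
May 2219: 31 − 18 = 13 days remain.
Then June (30), July (31), August (31), September (30): 30 + 31 + 31 + 30 = 122 days.
October 1–21, 2219: 21 days.
Residual: 156 days.
Total: 19148 days.
19148 mod 7 = 3, so 3 days after Monday is Thursday.

Thursday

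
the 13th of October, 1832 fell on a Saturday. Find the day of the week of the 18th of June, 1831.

Count forward from the earlier date (June 18, 1831) to the later (October 13, 1832):
Day-of-year of June 18, 1831: 169.
Day-of-year of October 13, 1832: 287.
1831 has 365 days, so 365 − 169 = 196 days remain in 1831.
Total: 196 + 287 = 483 days.
483 is a multiple of 7, so the 18th of June, 1831 falls on the same weekday: Saturday.

Saturday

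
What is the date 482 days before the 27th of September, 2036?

the 3rd of June, 2035

Count 482 days before September 27, 2036:
Day-of-year of June 3, 2035: 154.
Day-of-year of September 27, 2036: 271.
2035 has 365 days, so 365 − 154 = 211 days remain in 2035.
Total: 211 + 271 = 482 days.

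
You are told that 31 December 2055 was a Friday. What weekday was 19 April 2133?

Sunday

From December 31, 2055 to December 31, 2132: 77 years, of which 19 contain a Feb 29 — 58×365 + 19×366 = 28124 days.
(2100 is not a leap year (divisible by 100 but not 400).)
December 2132: 31 − 31 = 0 days remain.
Then January (31), February 2133 (28), March (31): 31 + 28 + 31 = 90 days.
April 1–19, 2133: 19 days.
Residual: 109 days.
Total: 28233 days.
28233 mod 7 = 2, so 2 days after Friday is Sunday.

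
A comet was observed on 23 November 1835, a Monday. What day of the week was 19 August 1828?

Count forward from the earlier date (August 19, 1828) to the later (November 23, 1835):
Day-of-year of August 19, 1828: 232.
Day-of-year of November 23, 1835: 327.
1828 has 366 days, so 366 − 232 = 134 days remain in 1828.
Full years: 1829: 365; 1830: 365; 1831: 365; 1832: 366; 1833: 365; 1834: 365. Sum = 2191.
Total: 134 + 2191 + 327 = 2652 days.
2652 mod 7 = 6, so 6 days before Monday is Tuesday.

Tuesday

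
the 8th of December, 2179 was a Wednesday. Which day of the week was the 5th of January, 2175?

Count forward from the earlier date (January 5, 2175) to the later (December 8, 2179):
January 5, 2175 → January 5, 2176: 365 days.
January 5, 2176 → January 5, 2177: 366 days (2176 is a leap year).
January 5, 2177 → January 5, 2178: 365 days.
January 5, 2178 → January 5, 2179: 365 days.
January 2179: 31 − 5 = 26 days remain.
Then 10 full months totalling 303 days.
December 1–8, 2179: 8 days.
Residual: 337 days.
Total: 1798 days.
1798 mod 7 = 6, so 6 days before Wednesday is Thursday.

Thursday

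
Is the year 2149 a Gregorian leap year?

No

2149 is not a leap year.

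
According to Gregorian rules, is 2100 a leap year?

2100 is not a leap year (divisible by 100 but not 400).

No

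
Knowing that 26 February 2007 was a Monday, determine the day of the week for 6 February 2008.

Day-of-year of February 26, 2007: 57.
Day-of-year of February 6, 2008: 37.
2007 has 365 days, so 365 − 57 = 308 days remain in 2007.
Total: 308 + 37 = 345 days.
345 mod 7 = 2, so 2 days after Monday is Wednesday.

Wednesday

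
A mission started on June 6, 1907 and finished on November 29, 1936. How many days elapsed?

10769

From June 6, 1907 to June 6, 1936: 29 years, of which 8 contain a Feb 29 — 21×365 + 8×366 = 10593 days.
June 1936: 30 − 6 = 24 days remain.
Then July (31), August (31), September (30), October (31): 31 + 31 + 30 + 31 = 123 days.
November 1–29, 1936: 29 days.
Residual: 176 days.
Total: 10769 days.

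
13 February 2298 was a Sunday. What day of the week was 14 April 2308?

From February 13, 2298 to February 13, 2308: 10 years, of which 1 contains a Feb 29 — 9×365 + 1×366 = 3651 days.
(2300 is not a leap year (divisible by 100 but not 400).)
February 2308: 29 − 13 = 16 days remain (2308 is a leap year, so February has 29 days).
Then March (31): 31 days.
April 1–14, 2308: 14 days.
Residual: 61 days.
Total: 3712 days.
3712 mod 7 = 2, so 2 days after Sunday is Tuesday.

Tuesday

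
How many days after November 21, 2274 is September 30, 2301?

Day-of-year of November 21, 2274: 325.
Day-of-year of September 30, 2301: 273.
2274 has 365 days, so 365 − 325 = 40 days remain in 2274.
Full years 2275–2300: 20 common + 6 leap = 20×365 + 6×366 = 9496 days.
Total: 40 + 9496 + 273 = 9809 days.

9809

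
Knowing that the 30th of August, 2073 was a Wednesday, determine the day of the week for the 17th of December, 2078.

Saturday

August 30, 2073 → August 30, 2074: 365 days.
August 30, 2074 → August 30, 2075: 365 days.
August 30, 2075 → August 30, 2076: 366 days (2076 is a leap year).
August 30, 2076 → August 30, 2077: 365 days.
August 30, 2077 → August 30, 2078: 365 days.
August 2078: 31 − 30 = 1 day remains.
Then September (30), October (31), November (30): 30 + 31 + 30 = 91 days.
December 1–17, 2078: 17 days.
Residual: 109 days.
Total: 1935 days.
1935 mod 7 = 3, so 3 days after Wednesday is Saturday.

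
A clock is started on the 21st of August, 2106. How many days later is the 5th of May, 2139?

11945

Day-of-year of August 21, 2106: 233.
Day-of-year of May 5, 2139: 125.
2106 has 365 days, so 365 − 233 = 132 days remain in 2106.
Full years 2107–2138: 24 common + 8 leap = 24×365 + 8×366 = 11688 days.
Total: 132 + 11688 + 125 = 11945 days.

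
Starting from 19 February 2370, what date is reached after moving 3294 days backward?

12 February 2361

Count 3294 days before February 19, 2370:
From February 12, 2361 to February 12, 2370: 9 years, of which 2 contain a Feb 29 — 7×365 + 2×366 = 3287 days.
Within February 2370: 19 − 12 = 7 days.
Total: 3294 days.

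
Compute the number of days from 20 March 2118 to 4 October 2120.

929

Day-of-year of March 20, 2118: 79.
Day-of-year of October 4, 2120: 278.
2118 has 365 days, so 365 − 79 = 286 days remain in 2118.
Full years: 2119: 365. Sum = 365.
Total: 286 + 365 + 278 = 929 days.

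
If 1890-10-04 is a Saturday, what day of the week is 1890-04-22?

Tuesday

Count forward from the earlier date (April 22, 1890) to the later (October 4, 1890):
April 1890: 30 − 22 = 8 days remain.
Then May (31), June (30), July (31), August (31), September (30): 31 + 30 + 31 + 31 + 30 = 153 days.
October 1–4, 1890: 4 days.
Total: 8 + 153 + 4 = 165 days.
165 mod 7 = 4, so 4 days before Saturday is Tuesday.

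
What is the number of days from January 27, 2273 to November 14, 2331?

Day-of-year of January 27, 2273: 27.
Day-of-year of November 14, 2331: 318.
2273 has 365 days, so 365 − 27 = 338 days remain in 2273.
Full years 2274–2330: 44 common + 13 leap = 44×365 + 13×366 = 20818 days.
Total: 338 + 20818 + 318 = 21474 days.

21474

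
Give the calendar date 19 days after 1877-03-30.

1877-04-18

Count 19 days after March 30, 1877:
March 1877: 31 − 30 = 1 day remains.
April 1–18, 1877: 18 days.
Total: 1 + 18 = 19 days.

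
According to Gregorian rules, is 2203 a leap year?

No

2203 is not a leap year.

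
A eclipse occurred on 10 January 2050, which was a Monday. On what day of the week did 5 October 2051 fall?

January 2050: 31 − 10 = 21 days remain.
Then 20 full months totalling 607 days.
October 1–5, 2051: 5 days.
Total: 21 + 607 + 5 = 633 days.
633 mod 7 = 3, so 3 days after Monday is Thursday.

Thursday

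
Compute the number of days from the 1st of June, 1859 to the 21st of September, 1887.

From June 1, 1859 to June 1, 1887: 28 years, of which 7 contain a Feb 29 — 21×365 + 7×366 = 10227 days.
June 1887: 30 − 1 = 29 days remain.
Then July (31), August (31): 31 + 31 = 62 days.
September 1–21, 1887: 21 days.
Residual: 112 days.
Total: 10339 days.

10339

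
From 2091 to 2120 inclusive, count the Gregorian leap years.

7

Years divisible by 4 in [2091, 2120]: 2092, 2096, 2100, 2104, 2108, 2112, 2116, 2120.
Of these, 2100 is divisible by 100 but not 400, so not leap.
Leap years: 8 − 1 = 7.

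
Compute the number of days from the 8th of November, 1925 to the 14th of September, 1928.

1041

Day-of-year of November 8, 1925: 312.
Day-of-year of September 14, 1928: 258.
1925 has 365 days, so 365 − 312 = 53 days remain in 1925.
Full years: 1926: 365; 1927: 365. Sum = 730.
Total: 53 + 730 + 258 = 1041 days.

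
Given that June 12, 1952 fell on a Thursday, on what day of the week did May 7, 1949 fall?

Count forward from the earlier date (May 7, 1949) to the later (June 12, 1952):
Day-of-year of May 7, 1949: 127.
Day-of-year of June 12, 1952: 164.
1949 has 365 days, so 365 − 127 = 238 days remain in 1949.
Full years: 1950: 365; 1951: 365. Sum = 730.
Total: 238 + 730 + 164 = 1132 days.
1132 mod 7 = 5, so 5 days before Thursday is Saturday.

Saturday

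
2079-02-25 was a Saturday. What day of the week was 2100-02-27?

Saturday

From February 25, 2079 to February 25, 2100: 21 years, of which 5 contain a Feb 29 — 16×365 + 5×366 = 7670 days.
Within February 2100: 27 − 25 = 2 days.
Total: 7672 days.
7672 is a multiple of 7, so 2100-02-27 falls on the same weekday: Saturday.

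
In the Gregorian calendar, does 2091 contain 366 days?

No

2091 is not a leap year.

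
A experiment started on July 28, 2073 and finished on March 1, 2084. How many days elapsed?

Day-of-year of July 28, 2073: 209.
Day-of-year of March 1, 2084: 61.
2073 has 365 days, so 365 − 209 = 156 days remain in 2073.
Full years 2074–2083: 8 common + 2 leap = 8×365 + 2×366 = 3652 days.
Total: 156 + 3652 + 61 = 3869 days.

3869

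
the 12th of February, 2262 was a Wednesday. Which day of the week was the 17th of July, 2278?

Wednesday

From February 12, 2262 to February 12, 2278: 16 years, of which 4 contain a Feb 29 — 12×365 + 4×366 = 5844 days.
February 2278: 28 − 12 = 16 days remain (2278 is not a leap year, so February has 28 days).
Then March (31), April (30), May (31), June (30): 31 + 30 + 31 + 30 = 122 days.
July 1–17, 2278: 17 days.
Residual: 155 days.
Total: 5999 days.
5999 is a multiple of 7, so the 17th of July, 2278 falls on the same weekday: Wednesday.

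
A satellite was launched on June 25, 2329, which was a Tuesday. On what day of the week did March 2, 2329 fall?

Count forward from the earlier date (March 2, 2329) to the later (June 25, 2329):
March 2329: 31 − 2 = 29 days remain.
Then April (30), May (31): 30 + 31 = 61 days.
June 1–25, 2329: 25 days.
Total: 29 + 61 + 25 = 115 days.
115 mod 7 = 3, so 3 days before Tuesday is Saturday.

Saturday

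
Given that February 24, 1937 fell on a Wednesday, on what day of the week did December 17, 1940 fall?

Tuesday

February 24, 1937 → February 24, 1938: 365 days.
February 24, 1938 → February 24, 1939: 365 days.
February 24, 1939 → February 24, 1940: 365 days.
February 1940: 29 − 24 = 5 days remain (1940 is a leap year, so February has 29 days).
Then 9 full months totalling 275 days.
December 1–17, 1940: 17 days.
Residual: 297 days.
Total: 1392 days.
1392 mod 7 = 6, so 6 days after Wednesday is Tuesday.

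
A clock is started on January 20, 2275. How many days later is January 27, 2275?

Within January 2275: 27 − 20 = 7 days.

7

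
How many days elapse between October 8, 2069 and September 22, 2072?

October 8, 2069 → October 8, 2070: 365 days.
October 8, 2070 → October 8, 2071: 365 days.
October 2071: 31 − 8 = 23 days remain.
Then 10 full months totalling 305 days.
September 1–22, 2072: 22 days.
Residual: 350 days.
Total: 1080 days.

1080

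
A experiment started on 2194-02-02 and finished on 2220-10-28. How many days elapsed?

9764

From February 2, 2194 to February 2, 2220: 26 years, of which 5 contain a Feb 29 — 21×365 + 5×366 = 9495 days.
(2200 is not a leap year (divisible by 100 but not 400).)
February 2220: 29 − 2 = 27 days remain (2220 is a leap year, so February has 29 days).
Then March (31), April (30), May (31), June (30), July (31), August (31), September (30): 31 + 30 + 31 + 30 + 31 + 31 + 30 = 214 days.
October 1–28, 2220: 28 days.
Residual: 269 days.
Total: 9764 days.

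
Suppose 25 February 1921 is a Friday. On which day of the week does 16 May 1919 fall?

Count forward from the earlier date (May 16, 1919) to the later (February 25, 1921):
May 16, 1919 → May 16, 1920: 366 days (1920 is a leap year).
May 1920: 31 − 16 = 15 days remain.
Then June (30), July (31), August (31), September (30), October (31), November (30), December (31), January (31): 30 + 31 + 31 + 30 + 31 + 30 + 31 + 31 = 245 days.
February 1–25, 1921: 25 days (1921 is not a leap year).
Residual: 285 days.
Total: 651 days.
651 is a multiple of 7, so 16 May 1919 falls on the same weekday: Friday.

Friday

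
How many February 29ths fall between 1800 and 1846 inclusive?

Years divisible by 4 in [1800, 1846]: 1800, 1804, 1808, 1812, 1816, 1820, 1824, 1828, 1832, 1836, 1840, 1844.
Of these, 1800 is divisible by 100 but not 400, so not leap.
Leap years: 12 − 1 = 11.

11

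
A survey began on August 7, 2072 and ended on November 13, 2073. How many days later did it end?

Day-of-year of August 7, 2072: 220.
Day-of-year of November 13, 2073: 317.
2072 has 366 days, so 366 − 220 = 146 days remain in 2072.
Total: 146 + 317 = 463 days.

463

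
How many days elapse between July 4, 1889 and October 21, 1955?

24214

From July 4, 1889 to July 4, 1955: 66 years, of which 15 contain a Feb 29 — 51×365 + 15×366 = 24105 days.
(1900 is not a leap year (divisible by 100 but not 400).)
July 1955: 31 − 4 = 27 days remain.
Then August (31), September (30): 31 + 30 = 61 days.
October 1–21, 1955: 21 days.
Residual: 109 days.
Total: 24214 days.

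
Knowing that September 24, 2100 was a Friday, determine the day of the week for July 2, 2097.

Tuesday

Count forward from the earlier date (July 2, 2097) to the later (September 24, 2100):
Day-of-year of July 2, 2097: 183.
Day-of-year of September 24, 2100: 267.
2097 has 365 days, so 365 − 183 = 182 days remain in 2097.
Full years: 2098: 365; 2099: 365. Sum = 730.
Total: 182 + 730 + 267 = 1179 days.
1179 mod 7 = 3, so 3 days before Friday is Tuesday.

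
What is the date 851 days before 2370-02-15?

2367-10-18

Count 851 days before February 15, 2370:
Day-of-year of October 18, 2367: 291.
Day-of-year of February 15, 2370: 46.
2367 has 365 days, so 365 − 291 = 74 days remain in 2367.
Full years: 2368: 366; 2369: 365. Sum = 731.
Total: 74 + 731 + 46 = 851 days.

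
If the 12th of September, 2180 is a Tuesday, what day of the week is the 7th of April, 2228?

Day-of-year of September 12, 2180: 256.
Day-of-year of April 7, 2228: 98.
2180 has 366 days, so 366 − 256 = 110 days remain in 2180.
Full years 2181–2227: 37 common + 10 leap = 37×365 + 10×366 = 17165 days.
Total: 110 + 17165 + 98 = 17373 days.
17373 mod 7 = 6, so 6 days after Tuesday is Monday.

Monday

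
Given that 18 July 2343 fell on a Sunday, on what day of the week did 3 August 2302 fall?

Sunday

Count forward from the earlier date (August 3, 2302) to the later (July 18, 2343):
From August 3, 2302 to August 3, 2342: 40 years, of which 10 contain a Feb 29 — 30×365 + 10×366 = 14610 days.
August 2342: 31 − 3 = 28 days remain.
Then 10 full months totalling 303 days.
July 1–18, 2343: 18 days.
Residual: 349 days.
Total: 14959 days.
14959 is a multiple of 7, so 3 August 2302 falls on the same weekday: Sunday.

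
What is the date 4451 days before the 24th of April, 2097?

the 15th of February, 2085

Count 4451 days before April 24, 2097:
Day-of-year of February 15, 2085: 46.
Day-of-year of April 24, 2097: 114.
2085 has 365 days, so 365 − 46 = 319 days remain in 2085.
Full years 2086–2096: 8 common + 3 leap = 8×365 + 3×366 = 4018 days.
Total: 319 + 4018 + 114 = 4451 days.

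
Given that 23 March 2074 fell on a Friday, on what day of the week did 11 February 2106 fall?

Day-of-year of March 23, 2074: 82.
Day-of-year of February 11, 2106: 42.
2074 has 365 days, so 365 − 82 = 283 days remain in 2074.
Full years 2075–2105: 24 common + 7 leap = 24×365 + 7×366 = 11322 days.
Total: 283 + 11322 + 42 = 11647 days.
11647 mod 7 = 6, so 6 days after Friday is Thursday.

Thursday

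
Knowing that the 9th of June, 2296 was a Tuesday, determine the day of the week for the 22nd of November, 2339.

Day-of-year of June 9, 2296: 161.
Day-of-year of November 22, 2339: 326.
2296 has 366 days, so 366 − 161 = 205 days remain in 2296.
Full years 2297–2338: 33 common + 9 leap = 33×365 + 9×366 = 15339 days.
Total: 205 + 15339 + 326 = 15870 days.
15870 mod 7 = 1, so 1 day after Tuesday is Wednesday.

Wednesday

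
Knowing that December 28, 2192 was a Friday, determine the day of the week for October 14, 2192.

Sunday

Count forward from the earlier date (October 14, 2192) to the later (December 28, 2192):
October 2192: 31 − 14 = 17 days remain.
Then November (30): 30 days.
December 1–28, 2192: 28 days.
Total: 17 + 30 + 28 = 75 days.
75 mod 7 = 5, so 5 days before Friday is Sunday.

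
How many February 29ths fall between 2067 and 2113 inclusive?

11

Years divisible by 4 in [2067, 2113]: 2068, 2072, 2076, 2080, 2084, 2088, 2092, 2096, 2100, 2104, 2108, 2112.
Of these, 2100 is divisible by 100 but not 400, so not leap.
Leap years: 12 − 1 = 11.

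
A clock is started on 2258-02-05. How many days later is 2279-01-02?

7636

Day-of-year of February 5, 2258: 36.
Day-of-year of January 2, 2279: 2.
2258 has 365 days, so 365 − 36 = 329 days remain in 2258.
Full years 2259–2278: 15 common + 5 leap = 15×365 + 5×366 = 7305 days.
Total: 329 + 7305 + 2 = 7636 days.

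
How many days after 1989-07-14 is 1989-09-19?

July 1989: 31 − 14 = 17 days remain.
Then August (31): 31 days.
September 1–19, 1989: 19 days.
Total: 17 + 31 + 19 = 67 days.

67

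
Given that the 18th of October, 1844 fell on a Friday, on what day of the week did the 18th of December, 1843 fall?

Count forward from the earlier date (December 18, 1843) to the later (October 18, 1844):
Day-of-year of December 18, 1843: 352.
Day-of-year of October 18, 1844: 292.
1843 has 365 days, so 365 − 352 = 13 days remain in 1843.
Total: 13 + 292 = 305 days.
305 mod 7 = 4, so 4 days before Friday is Monday.

Monday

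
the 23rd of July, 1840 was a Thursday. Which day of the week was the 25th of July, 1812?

Count forward from the earlier date (July 25, 1812) to the later (July 23, 1840):
From July 25, 1812 to July 25, 1839: 27 years, of which 6 contain a Feb 29 — 21×365 + 6×366 = 9861 days.
July 1839: 31 − 25 = 6 days remain.
Then 11 full months totalling 335 days.
July 1–23, 1840: 23 days.
Residual: 364 days.
Total: 10225 days.
10225 mod 7 = 5, so 5 days before Thursday is Saturday.

Saturday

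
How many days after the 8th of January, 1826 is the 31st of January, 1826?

23

Within January 1826: 31 − 8 = 23 days.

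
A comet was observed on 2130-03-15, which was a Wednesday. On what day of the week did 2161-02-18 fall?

Wednesday

Day-of-year of March 15, 2130: 74.
Day-of-year of February 18, 2161: 49.
2130 has 365 days, so 365 − 74 = 291 days remain in 2130.
Full years 2131–2160: 22 common + 8 leap = 22×365 + 8×366 = 10958 days.
Total: 291 + 10958 + 49 = 11298 days.
11298 is a multiple of 7, so 2161-02-18 falls on the same weekday: Wednesday.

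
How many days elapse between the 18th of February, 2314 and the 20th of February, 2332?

From February 18, 2314 to February 18, 2332: 18 years, of which 4 contain a Feb 29 — 14×365 + 4×366 = 6574 days.
Within February 2332: 20 − 18 = 2 days.
Total: 6576 days.

6576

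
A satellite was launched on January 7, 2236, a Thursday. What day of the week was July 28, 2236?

Thursday

January 2236: 31 − 7 = 24 days remain.
Then February 2236 (29), March (31), April (30), May (31), June (30): 29 + 31 + 30 + 31 + 30 = 151 days.
July 1–28, 2236: 28 days.
Total: 24 + 151 + 28 = 203 days.
203 is a multiple of 7, so July 28, 2236 falls on the same weekday: Thursday.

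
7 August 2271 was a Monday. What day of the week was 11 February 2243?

Count forward from the earlier date (February 11, 2243) to the later (August 7, 2271):
From February 11, 2243 to February 11, 2271: 28 years, of which 7 contain a Feb 29 — 21×365 + 7×366 = 10227 days.
February 2271: 28 − 11 = 17 days remain (2271 is not a leap year, so February has 28 days).
Then March (31), April (30), May (31), June (30), July (31): 31 + 30 + 31 + 30 + 31 = 153 days.
August 1–7, 2271: 7 days.
Residual: 177 days.
Total: 10404 days.
10404 mod 7 = 2, so 2 days before Monday is Saturday.

Saturday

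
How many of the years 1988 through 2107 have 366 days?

Years divisible by 4: 1988, 1992, …, 2104 — 30 in all.
Of these, 2100 is divisible by 100 but not 400, so not leap.
2000 is divisible by 400, so still leap.
Leap years: 30 − 1 = 29.

29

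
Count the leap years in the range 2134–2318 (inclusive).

44

Years divisible by 4: 2136, 2140, …, 2316 — 46 in all.
Of these, 2200, 2300 are divisible by 100 but not 400, so not leap.
Leap years: 46 − 2 = 44.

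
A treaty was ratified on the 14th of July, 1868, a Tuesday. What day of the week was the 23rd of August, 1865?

Count forward from the earlier date (August 23, 1865) to the later (July 14, 1868):
August 23, 1865 → August 23, 1866: 365 days.
August 23, 1866 → August 23, 1867: 365 days.
August 1867: 31 − 23 = 8 days remain.
Then 10 full months totalling 304 days.
July 1–14, 1868: 14 days.
Residual: 326 days.
Total: 1056 days.
1056 mod 7 = 6, so 6 days before Tuesday is Wednesday.

Wednesday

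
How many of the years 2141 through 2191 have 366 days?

Years divisible by 4 in [2141, 2191]: 2144, 2148, 2152, 2156, 2160, 2164, 2168, 2172, 2176, 2180, 2184, 2188.
No century exceptions apply. Count: 12.

12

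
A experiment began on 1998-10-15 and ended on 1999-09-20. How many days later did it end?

340

Day-of-year of October 15, 1998: 288.
Day-of-year of September 20, 1999: 263.
1998 has 365 days, so 365 − 288 = 77 days remain in 1998.
Total: 77 + 263 = 340 days.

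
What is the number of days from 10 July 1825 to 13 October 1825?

July 1825: 31 − 10 = 21 days remain.
Then August (31), September (30): 31 + 30 = 61 days.
October 1–13, 1825: 13 days.
Total: 21 + 61 + 13 = 95 days.

95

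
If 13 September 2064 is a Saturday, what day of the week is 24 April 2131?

Tuesday

From September 13, 2064 to September 13, 2130: 66 years, of which 15 contain a Feb 29 — 51×365 + 15×366 = 24105 days.
(2100 is not a leap year (divisible by 100 but not 400).)
September 2130: 30 − 13 = 17 days remain.
Then October (31), November (30), December (31), January (31), February 2131 (28), March (31): 31 + 30 + 31 + 31 + 28 + 31 = 182 days.
April 1–24, 2131: 24 days.
Residual: 223 days.
Total: 24328 days.
24328 mod 7 = 3, so 3 days after Saturday is Tuesday.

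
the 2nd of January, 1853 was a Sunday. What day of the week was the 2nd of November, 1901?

Saturday

Day-of-year of January 2, 1853: 2.
Day-of-year of November 2, 1901: 306.
1853 has 365 days, so 365 − 2 = 363 days remain in 1853.
Full years 1854–1900: 36 common + 11 leap = 36×365 + 11×366 = 17166 days.
Total: 363 + 17166 + 306 = 17835 days.
17835 mod 7 = 6, so 6 days after Sunday is Saturday.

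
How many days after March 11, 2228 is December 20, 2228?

284

March 2228: 31 − 11 = 20 days remain.
Then April (30), May (31), June (30), July (31), August (31), September (30), October (31), November (30): 30 + 31 + 30 + 31 + 31 + 30 + 31 + 30 = 244 days.
December 1–20, 2228: 20 days.
Total: 20 + 244 + 20 = 284 days.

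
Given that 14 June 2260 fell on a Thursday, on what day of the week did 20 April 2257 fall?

Count forward from the earlier date (April 20, 2257) to the later (June 14, 2260):
April 20, 2257 → April 20, 2258: 365 days.
April 20, 2258 → April 20, 2259: 365 days.
April 20, 2259 → April 20, 2260: 366 days (2260 is a leap year).
April 2260: 30 − 20 = 10 days remain.
Then May (31): 31 days.
June 1–14, 2260: 14 days.
Residual: 55 days.
Total: 1151 days.
1151 mod 7 = 3, so 3 days before Thursday is Monday.

Monday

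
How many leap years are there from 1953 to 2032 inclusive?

20

Years divisible by 4: 1956, 1960, …, 2032 — 20 in all.
2000 is divisible by 400, so still leap.
No century exceptions apply. Count: 20.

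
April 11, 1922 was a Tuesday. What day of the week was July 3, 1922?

Monday

April 1922: 30 − 11 = 19 days remain.
Then May (31), June (30): 31 + 30 = 61 days.
July 1–3, 1922: 3 days.
Total: 19 + 61 + 3 = 83 days.
83 mod 7 = 6, so 6 days after Tuesday is Monday.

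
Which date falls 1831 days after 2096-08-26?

2101-09-01

Count 1831 days after August 26, 2096:
August 26, 2096 → August 26, 2097: 365 days.
August 26, 2097 → August 26, 2098: 365 days.
August 26, 2098 → August 26, 2099: 365 days.
August 26, 2099 → August 26, 2100: 365 days (2100 is not a leap year (divisible by 100 but not 400)).
August 26, 2100 → August 26, 2101: 365 days.
August 2101: 31 − 26 = 5 days remain.
September 1, 2101: 1 day.
Residual: 6 days.
Total: 1831 days.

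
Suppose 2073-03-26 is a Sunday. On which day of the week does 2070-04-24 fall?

Thursday

Count forward from the earlier date (April 24, 2070) to the later (March 26, 2073):
Day-of-year of April 24, 2070: 114.
Day-of-year of March 26, 2073: 85.
2070 has 365 days, so 365 − 114 = 251 days remain in 2070.
Full years: 2071: 365; 2072: 366. Sum = 731.
Total: 251 + 731 + 85 = 1067 days.
1067 mod 7 = 3, so 3 days before Sunday is Thursday.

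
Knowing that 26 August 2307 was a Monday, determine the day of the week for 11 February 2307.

Monday

Count forward from the earlier date (February 11, 2307) to the later (August 26, 2307):
February 2307: 28 − 11 = 17 days remain (2307 is not a leap year, so February has 28 days).
Then March (31), April (30), May (31), June (30), July (31): 31 + 30 + 31 + 30 + 31 = 153 days.
August 1–26, 2307: 26 days.
Total: 17 + 153 + 26 = 196 days.
196 is a multiple of 7, so 11 February 2307 falls on the same weekday: Monday.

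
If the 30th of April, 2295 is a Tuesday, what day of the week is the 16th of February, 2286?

Count forward from the earlier date (February 16, 2286) to the later (April 30, 2295):
Day-of-year of February 16, 2286: 47.
Day-of-year of April 30, 2295: 120.
2286 has 365 days, so 365 − 47 = 318 days remain in 2286.
Full years 2287–2294: 6 common + 2 leap = 6×365 + 2×366 = 2922 days.
Total: 318 + 2922 + 120 = 3360 days.
3360 is a multiple of 7, so the 16th of February, 2286 falls on the same weekday: Tuesday.

Tuesday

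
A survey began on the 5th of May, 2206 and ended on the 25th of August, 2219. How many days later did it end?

From May 5, 2206 to May 5, 2219: 13 years, of which 3 contain a Feb 29 — 10×365 + 3×366 = 4748 days.
May 2219: 31 − 5 = 26 days remain.
Then June (30), July (31): 30 + 31 = 61 days.
August 1–25, 2219: 25 days.
Residual: 112 days.
Total: 4860 days.

4860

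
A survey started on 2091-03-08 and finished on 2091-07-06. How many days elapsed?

120

March 2091: 31 − 8 = 23 days remain.
Then April (30), May (31), June (30): 30 + 31 + 30 = 91 days.
July 1–6, 2091: 6 days.
Total: 23 + 91 + 6 = 120 days.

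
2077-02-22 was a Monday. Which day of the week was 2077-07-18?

Sunday

February 2077: 28 − 22 = 6 days remain (2077 is not a leap year, so February has 28 days).
Then March (31), April (30), May (31), June (30): 31 + 30 + 31 + 30 = 122 days.
July 1–18, 2077: 18 days.
Total: 6 + 122 + 18 = 146 days.
146 mod 7 = 6, so 6 days after Monday is Sunday.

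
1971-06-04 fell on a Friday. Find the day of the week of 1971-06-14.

Monday

Within June 1971: 14 − 4 = 10 days.
10 mod 7 = 3, so 3 days after Friday is Monday.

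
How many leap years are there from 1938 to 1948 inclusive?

3

Years divisible by 4 in [1938, 1948]: 1940, 1944, 1948.
No century exceptions apply. Count: 3.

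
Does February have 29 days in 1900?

No

1900 is not a leap year (divisible by 100 but not 400).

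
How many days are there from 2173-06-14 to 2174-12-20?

554

June 2173: 30 − 14 = 16 days remain.
Then 17 full months totalling 518 days.
December 1–20, 2174: 20 days.
Total: 16 + 518 + 20 = 554 days.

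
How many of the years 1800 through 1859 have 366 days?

Years divisible by 4: 1800, 1804, …, 1856 — 15 in all.
Of these, 1800 is divisible by 100 but not 400, so not leap.
Leap years: 15 − 1 = 14.

14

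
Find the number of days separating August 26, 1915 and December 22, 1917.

August 26, 1915 → August 26, 1916: 366 days (1916 is a leap year).
August 26, 1916 → August 26, 1917: 365 days.
August 1917: 31 − 26 = 5 days remain.
Then September (30), October (31), November (30): 30 + 31 + 30 = 91 days.
December 1–22, 1917: 22 days.
Residual: 118 days.
Total: 849 days.

849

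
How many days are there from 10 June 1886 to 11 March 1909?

8309

From June 10, 1886 to June 10, 1908: 22 years, of which 5 contain a Feb 29 — 17×365 + 5×366 = 8035 days.
(1900 is not a leap year (divisible by 100 but not 400).)
June 1908: 30 − 10 = 20 days remain.
Then July (31), August (31), September (30), October (31), November (30), December (31), January (31), February 1909 (28): 31 + 31 + 30 + 31 + 30 + 31 + 31 + 28 = 243 days.
March 1–11, 1909: 11 days.
Residual: 274 days.
Total: 8309 days.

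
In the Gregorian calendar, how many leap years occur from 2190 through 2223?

7

Years divisible by 4 in [2190, 2223]: 2192, 2196, 2200, 2204, 2208, 2212, 2216, 2220.
Of these, 2200 is divisible by 100 but not 400, so not leap.
Leap years: 8 − 1 = 7.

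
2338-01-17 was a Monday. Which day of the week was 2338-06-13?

January 2338: 31 − 17 = 14 days remain.
Then February 2338 (28), March (31), April (30), May (31): 28 + 31 + 30 + 31 = 120 days.
June 1–13, 2338: 13 days.
Total: 14 + 120 + 13 = 147 days.
147 is a multiple of 7, so 2338-06-13 falls on the same weekday: Monday.

Monday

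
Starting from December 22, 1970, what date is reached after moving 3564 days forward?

September 24, 1980

Count 3564 days after December 22, 1970:
From December 22, 1970 to December 22, 1979: 9 years, of which 2 contain a Feb 29 — 7×365 + 2×366 = 3287 days.
December 1979: 31 − 22 = 9 days remain.
Then January (31), February 1980 (29), March (31), April (30), May (31), June (30), July (31), August (31): 31 + 29 + 31 + 30 + 31 + 30 + 31 + 31 = 244 days.
September 1–24, 1980: 24 days.
Residual: 277 days.
Total: 3564 days.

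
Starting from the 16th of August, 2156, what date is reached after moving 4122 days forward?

the 29th of November, 2167

Count 4122 days after August 16, 2156:
Day-of-year of August 16, 2156: 229.
Day-of-year of November 29, 2167: 333.
2156 has 366 days, so 366 − 229 = 137 days remain in 2156.
Full years 2157–2166: 8 common + 2 leap = 8×365 + 2×366 = 3652 days.
Total: 137 + 3652 + 333 = 4122 days.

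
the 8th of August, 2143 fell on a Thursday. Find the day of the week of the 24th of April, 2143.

Wednesday

Count forward from the earlier date (April 24, 2143) to the later (August 8, 2143):
April 2143: 30 − 24 = 6 days remain.
Then May (31), June (30), July (31): 31 + 30 + 31 = 92 days.
August 1–8, 2143: 8 days.
Total: 6 + 92 + 8 = 106 days.
106 mod 7 = 1, so 1 day before Thursday is Wednesday.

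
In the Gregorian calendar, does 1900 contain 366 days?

1900 is not a leap year (divisible by 100 but not 400).

No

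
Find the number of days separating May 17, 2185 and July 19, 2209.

8828

From May 17, 2185 to May 17, 2209: 24 years, of which 5 contain a Feb 29 — 19×365 + 5×366 = 8765 days.
(2200 is not a leap year (divisible by 100 but not 400).)
May 2209: 31 − 17 = 14 days remain.
Then June (30): 30 days.
July 1–19, 2209: 19 days.
Residual: 63 days.
Total: 8828 days.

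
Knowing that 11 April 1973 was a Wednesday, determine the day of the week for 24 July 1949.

Count forward from the earlier date (July 24, 1949) to the later (April 11, 1973):
Day-of-year of July 24, 1949: 205.
Day-of-year of April 11, 1973: 101.
1949 has 365 days, so 365 − 205 = 160 days remain in 1949.
Full years 1950–1972: 17 common + 6 leap = 17×365 + 6×366 = 8401 days.
Total: 160 + 8401 + 101 = 8662 days.
8662 mod 7 = 3, so 3 days before Wednesday is Sunday.

Sunday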